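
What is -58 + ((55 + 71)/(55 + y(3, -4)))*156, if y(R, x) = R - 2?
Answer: 293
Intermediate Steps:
y(R, x) = -2 + R
-58 + ((55 + 71)/(55 + y(3, -4)))*156 = -58 + ((55 + 71)/(55 + (-2 + 3)))*156 = -58 + (126/(55 + 1))*156 = -58 + (126/56)*156 = -58 + (126*(1/56))*156 = -58 + (9/4)*156 = -58 + 351 = 293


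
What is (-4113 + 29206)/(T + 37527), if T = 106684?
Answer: 25093/144211 ≈ 0.17400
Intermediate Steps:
(-4113 + 29206)/(T + 37527) = (-4113 + 29206)/(106684 + 37527) = 25093/144211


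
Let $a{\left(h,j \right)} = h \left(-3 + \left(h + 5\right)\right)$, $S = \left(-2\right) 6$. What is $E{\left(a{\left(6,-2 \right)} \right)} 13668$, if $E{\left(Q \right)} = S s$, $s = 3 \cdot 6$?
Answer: $-2952288$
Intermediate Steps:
$S = -12$
$s = 18$
$a{\left(h,j \right)} = h \left(2 + h\right)$ ($a{\left(h,j \right)} = h \left(-3 + \left(5 + h\right)\right) = h \left(2 + h\right)$)
$E{\left(Q \right)} = -216$ ($E{\left(Q \right)} = \left(-12\right) 18 = -216$)
$E{\left(a{\left(6,-2 \right)} \right)} 13668 = \left(-216\right) 13668 = -2952288$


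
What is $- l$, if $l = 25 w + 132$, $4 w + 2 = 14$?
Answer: $-207$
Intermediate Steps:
$w = 3$ ($w = - \frac{1}{2} + \frac{1}{4} \cdot 14 = - \frac{1}{2} + \frac{7}{2} = 3$)
$l = 207$ ($l = 25 \cdot 3 + 132 = 75 + 132 = 207$)
$- l = \left(-1\right) 207 = -207$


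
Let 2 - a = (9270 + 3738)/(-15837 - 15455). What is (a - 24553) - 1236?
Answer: -201728449/7823 ≈ -25787.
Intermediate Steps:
a = 18898/7823 (a = 2 - (9270 + 3738)/(-15837 - 15455) = 2 - 13008/(-31292) = 2 - 13008*(-1)/31292 = 2 - 1*(-3252/7823) = 2 + 3252/7823 = 18898/7823 ≈ 2.4157)
(a - 24553) - 1236 = (18898/7823 - 24553) - 1236 = -192059221/7823 - 1236 = -201728449/7823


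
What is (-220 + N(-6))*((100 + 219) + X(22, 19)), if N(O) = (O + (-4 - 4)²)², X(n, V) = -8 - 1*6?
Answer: 958920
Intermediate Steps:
X(n, V) = -14 (X(n, V) = -8 - 6 = -14)
N(O) = (64 + O)² (N(O) = (O + (-8)²)² = (O + 64)² = (64 + O)²)
(-220 + N(-6))*((100 + 219) + X(22, 19)) = (-220 + (64 - 6)²)*((100 + 219) - 14) = (-220 + 58²)*(319 - 14) = (-220 + 3364)*305 = 3144*305 = 958920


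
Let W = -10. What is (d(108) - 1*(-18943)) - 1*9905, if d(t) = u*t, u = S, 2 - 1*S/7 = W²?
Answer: -65050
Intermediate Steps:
S = -686 (S = 14 - 7*(-10)² = 14 - 7*100 = 14 - 700 = -686)
u = -686
d(t) = -686*t
(d(108) - 1*(-18943)) - 1*9905 = (-686*108 - 1*(-18943)) - 1*9905 = (-74088 + 18943) - 9905 = -55145 - 9905 = -65050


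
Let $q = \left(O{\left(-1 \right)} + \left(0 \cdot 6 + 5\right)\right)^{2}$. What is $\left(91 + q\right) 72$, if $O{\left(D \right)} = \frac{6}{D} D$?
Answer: $15264$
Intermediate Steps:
$O{\left(D \right)} = 6$
$q = 121$ ($q = \left(6 + \left(0 \cdot 6 + 5\right)\right)^{2} = \left(6 + \left(0 + 5\right)\right)^{2} = \left(6 + 5\right)^{2} = 11^{2} = 121$)
$\left(91 + q\right) 72 = \left(91 + 121\right) 72 = 212 \cdot 72 = 15264$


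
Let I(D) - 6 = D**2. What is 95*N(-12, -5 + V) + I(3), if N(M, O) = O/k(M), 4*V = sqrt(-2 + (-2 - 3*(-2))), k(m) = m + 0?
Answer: 655/12 - 95*sqrt(2)/48 ≈ 51.784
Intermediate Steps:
k(m) = m
V = sqrt(2)/4 (V = sqrt(-2 + (-2 - 3*(-2)))/4 = sqrt(-2 + (-2 + 6))/4 = sqrt(-2 + 4)/4 = sqrt(2)/4 ≈ 0.35355)
I(D) = 6 + D**2
N(M, O) = O/M
95*N(-12, -5 + V) + I(3) = 95*((-5 + sqrt(2)/4)/(-12)) + (6 + 3**2) = 95*((-5 + sqrt(2)/4)*(-1/12)) + (6 + 9) = 95*(5/12 - sqrt(2)/48) + 15 = (475/12 - 95*sqrt(2)/48) + 15 = 655/12 - 95*sqrt(2)/48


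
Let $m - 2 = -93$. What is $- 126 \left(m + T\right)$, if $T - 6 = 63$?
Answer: $2772$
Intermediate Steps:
$T = 69$ ($T = 6 + 63 = 69$)
$m = -91$ ($m = 2 - 93 = -91$)
$- 126 \left(m + T\right) = - 126 \left(-91 + 69\right) = \left(-126\right) \left(-22\right) = 2772$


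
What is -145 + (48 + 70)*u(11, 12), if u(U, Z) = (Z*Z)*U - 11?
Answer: 185469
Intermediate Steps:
u(U, Z) = -11 + U*Z² (u(U, Z) = Z²*U - 11 = U*Z² - 11 = -11 + U*Z²)
-145 + (48 + 70)*u(11, 12) = -145 + (48 + 70)*(-11 + 11*12²) = -145 + 118*(-11 + 11*144) = -145 + 118*(-11 + 1584) = -145 + 118*1573 = -145 + 185614 = 185469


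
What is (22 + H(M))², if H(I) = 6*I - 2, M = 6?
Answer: 3136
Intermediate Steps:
H(I) = -2 + 6*I
(22 + H(M))² = (22 + (-2 + 6*6))² = (22 + (-2 + 36))² = (22 + 34)² = 56² = 3136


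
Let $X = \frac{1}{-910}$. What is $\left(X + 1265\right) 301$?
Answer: $\frac{49499407}{130} \approx 3.8076 \cdot 10^{5}$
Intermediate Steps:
$X = - \frac{1}{910} \approx -0.0010989$
$\left(X + 1265\right) 301 = \left(- \frac{1}{910} + 1265\right) 301 = \frac{1151149}{910} \cdot 301 = \frac{49499407}{130}$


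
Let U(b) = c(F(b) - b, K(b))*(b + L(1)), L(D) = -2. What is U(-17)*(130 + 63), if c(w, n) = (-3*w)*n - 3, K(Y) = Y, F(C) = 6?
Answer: -4290390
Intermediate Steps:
c(w, n) = -3 - 3*n*w (c(w, n) = -3*n*w - 3 = -3 - 3*n*w)
U(b) = (-3 - 3*b*(6 - b))*(-2 + b) (U(b) = (-3 - 3*b*(6 - b))*(b - 2) = (-3 - 3*b*(6 - b))*(-2 + b))
U(-17)*(130 + 63) = (3*(-1 - 17*(-6 - 17))*(-2 - 17))*(130 + 63) = (3*(-1 - 17*(-23))*(-19))*193 = (3*(-1 + 391)*(-19))*193 = (3*390*(-19))*193 = -22230*193 = -4290390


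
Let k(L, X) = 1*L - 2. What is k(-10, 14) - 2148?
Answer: -2160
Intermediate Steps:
k(L, X) = -2 + L (k(L, X) = L - 2 = -2 + L)
k(-10, 14) - 2148 = (-2 - 10) - 2148 = -12 - 2148 = -2160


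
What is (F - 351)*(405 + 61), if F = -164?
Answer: -239990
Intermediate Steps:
(F - 351)*(405 + 61) = (-164 - 351)*(405 + 61) = -515*466 = -239990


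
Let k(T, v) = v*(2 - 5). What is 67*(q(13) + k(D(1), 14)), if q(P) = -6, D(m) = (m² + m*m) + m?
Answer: -3216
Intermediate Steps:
D(m) = m + 2*m² (D(m) = (m² + m²) + m = 2*m² + m = m + 2*m²)
k(T, v) = -3*v (k(T, v) = v*(-3) = -3*v)
67*(q(13) + k(D(1), 14)) = 67*(-6 - 3*14) = 67*(-6 - 42) = 67*(-48) = -3216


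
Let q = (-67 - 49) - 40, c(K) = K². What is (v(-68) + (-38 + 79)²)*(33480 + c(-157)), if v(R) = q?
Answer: 88646725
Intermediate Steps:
q = -156 (q = -116 - 40 = -156)
v(R) = -156
(v(-68) + (-38 + 79)²)*(33480 + c(-157)) = (-156 + (-38 + 79)²)*(33480 + (-157)²) = (-156 + 41²)*(33480 + 24649) = (-156 + 1681)*58129 = 1525*58129 = 88646725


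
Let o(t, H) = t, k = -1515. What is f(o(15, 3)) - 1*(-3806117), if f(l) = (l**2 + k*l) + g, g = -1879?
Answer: 3781738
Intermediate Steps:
f(l) = -1879 + l**2 - 1515*l (f(l) = (l**2 - 1515*l) - 1879 = -1879 + l**2 - 1515*l)
f(o(15, 3)) - 1*(-3806117) = (-1879 + 15**2 - 1515*15) - 1*(-3806117) = (-1879 + 225 - 22725) + 3806117 = -24379 + 3806117 = 3781738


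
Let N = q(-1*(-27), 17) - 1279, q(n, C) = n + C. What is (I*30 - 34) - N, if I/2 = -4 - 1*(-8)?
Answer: 1441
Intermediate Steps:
I = 8 (I = 2*(-4 - 1*(-8)) = 2*(-4 + 8) = 2*4 = 8)
q(n, C) = C + n
N = -1235 (N = (17 - 1*(-27)) - 1279 = (17 + 27) - 1279 = 44 - 1279 = -1235)
(I*30 - 34) - N = (8*30 - 34) - 1*(-1235) = (240 - 34) + 1235 = 206 + 1235 = 1441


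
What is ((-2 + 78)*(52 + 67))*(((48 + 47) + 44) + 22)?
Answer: 1456084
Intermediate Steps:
((-2 + 78)*(52 + 67))*(((48 + 47) + 44) + 22) = (76*119)*((95 + 44) + 22) = 9044*(139 + 22) = 9044*161 = 1456084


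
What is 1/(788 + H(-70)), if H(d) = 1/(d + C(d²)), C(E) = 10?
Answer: 60/47279 ≈ 0.0012691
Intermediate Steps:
H(d) = 1/(10 + d) (H(d) = 1/(d + 10) = 1/(10 + d))
1/(788 + H(-70)) = 1/(788 + 1/(10 - 70)) = 1/(788 + 1/(-60)) = 1/(788 - 1/60) = 1/(47279/60) = 60/47279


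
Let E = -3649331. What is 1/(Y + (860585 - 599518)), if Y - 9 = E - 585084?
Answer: -1/3973339 ≈ -2.5168e-7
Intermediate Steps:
Y = -4234406 (Y = 9 + (-3649331 - 585084) = 9 - 4234415 = -4234406)
1/(Y + (860585 - 599518)) = 1/(-4234406 + (860585 - 599518)) = 1/(-4234406 + 261067) = 1/(-3973339) = -1/3973339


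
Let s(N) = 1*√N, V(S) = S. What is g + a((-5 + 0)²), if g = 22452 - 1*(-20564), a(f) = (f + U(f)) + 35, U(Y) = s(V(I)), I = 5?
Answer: 43076 + √5 ≈ 43078.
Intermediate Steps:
s(N) = √N
U(Y) = √5
a(f) = 35 + f + √5 (a(f) = (f + √5) + 35 = 35 + f + √5)
g = 43016 (g = 22452 + 20564 = 43016)
g + a((-5 + 0)²) = 43016 + (35 + (-5 + 0)² + √5) = 43016 + (35 + (-5)² + √5) = 43016 + (35 + 25 + √5) = 43016 + (60 + √5) = 43076 + √5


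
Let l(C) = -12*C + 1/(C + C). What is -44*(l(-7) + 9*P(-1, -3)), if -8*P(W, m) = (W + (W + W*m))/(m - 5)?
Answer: -414293/112 ≈ -3699.0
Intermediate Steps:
P(W, m) = -(2*W + W*m)/(8*(-5 + m)) (P(W, m) = -(W + (W + W*m))/(8*(m - 5)) = -(2*W + W*m)/(8*(-5 + m)))
l(C) = 1/(2*C) - 12*C (l(C) = -12*C + 1/(2*C) = 1/(2*C) - 12*C)
-44*(l(-7) + 9*P(-1, -3)) = -44*(((½)/(-7) - 12*(-7)) + 9*(-1*(-1)*(2 - 3)/(-40 + 8*(-3)))) = -44*(((½)*(-⅐) + 84) + 9*(-1*(-1)*(-1)/(-40 - 24))) = -44*((-1/14 + 84) + 9*(-1*(-1)*(-1)/(-64))) = -44*(1175/14 + 9*(-1*(-1)*(-1/64)*(-1))) = -44*(1175/14 + 9*(1/64)) = -44*(1175/14 + 9/64) = -44*37663/448 = -414293/112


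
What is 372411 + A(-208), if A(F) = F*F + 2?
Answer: 415677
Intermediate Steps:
A(F) = 2 + F² (A(F) = F² + 2 = 2 + F²)
372411 + A(-208) = 372411 + (2 + (-208)²) = 372411 + (2 + 43264) = 372411 + 43266 = 415677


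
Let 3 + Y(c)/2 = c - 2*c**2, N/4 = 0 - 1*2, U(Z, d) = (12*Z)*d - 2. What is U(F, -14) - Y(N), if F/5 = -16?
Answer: 13716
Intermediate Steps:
F = -80 (F = 5*(-16) = -80)
U(Z, d) = -2 + 12*Z*d (U(Z, d) = 12*Z*d - 2 = -2 + 12*Z*d)
N = -8 (N = 4*(0 - 1*2) = 4*(0 - 2) = 4*(-2) = -8)
Y(c) = -6 - 4*c**2 + 2*c (Y(c) = -6 + 2*(c - 2*c**2) = -6 + (-4*c**2 + 2*c) = -6 - 4*c**2 + 2*c)
U(F, -14) - Y(N) = (-2 + 12*(-80)*(-14)) - (-6 - 4*(-8)**2 + 2*(-8)) = (-2 + 13440) - (-6 - 4*64 - 16) = 13438 - (-6 - 256 - 16) = 13438 - 1*(-278) = 13438 + 278 = 13716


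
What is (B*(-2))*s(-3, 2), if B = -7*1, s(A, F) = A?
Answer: -42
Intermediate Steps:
B = -7
(B*(-2))*s(-3, 2) = -7*(-2)*(-3) = 14*(-3) = -42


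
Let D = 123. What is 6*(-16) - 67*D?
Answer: -8337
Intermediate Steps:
6*(-16) - 67*D = 6*(-16) - 67*123 = -96 - 8241 = -8337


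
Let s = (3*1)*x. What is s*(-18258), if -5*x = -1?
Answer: -54774/5 ≈ -10955.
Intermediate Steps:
x = ⅕ (x = -⅕*(-1) = ⅕ ≈ 0.20000)
s = ⅗ (s = (3*1)*(⅕) = 3*(⅕) = ⅗ ≈ 0.60000)
s*(-18258) = (⅗)*(-18258) = -54774/5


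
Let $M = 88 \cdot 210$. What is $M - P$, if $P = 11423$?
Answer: $7057$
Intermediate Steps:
$M = 18480$
$M - P = 18480 - 11423 = 7057$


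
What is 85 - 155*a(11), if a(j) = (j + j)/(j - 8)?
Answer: -3155/3 ≈ -1051.7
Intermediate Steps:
a(j) = 2*j/(-8 + j) (a(j) = (2*j)/(-8 + j) = 2*j/(-8 + j))
85 - 155*a(11) = 85 - 310*11/(-8 + 11) = 85 - 310*11/3 = 85 - 155*22/3 = 85 - 3410/3 = -3155/3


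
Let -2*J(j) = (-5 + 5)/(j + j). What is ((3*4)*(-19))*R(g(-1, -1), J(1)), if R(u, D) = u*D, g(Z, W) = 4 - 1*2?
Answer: 0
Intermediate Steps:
g(Z, W) = 2 (g(Z, W) = 4 - 2 = 2)
J(j) = 0 (J(j) = -(-5 + 5)/(2*(j + j)) = -0/(2*j) = -0*1/(2*j) = -½*0 = 0)
R(u, D) = D*u
((3*4)*(-19))*R(g(-1, -1), J(1)) = ((3*4)*(-19))*(0*2) = (12*(-19))*0 = -228*0 = 0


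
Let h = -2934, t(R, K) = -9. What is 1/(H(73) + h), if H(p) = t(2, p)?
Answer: -1/2943 ≈ -0.00033979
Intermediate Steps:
H(p) = -9
1/(H(73) + h) = 1/(-9 - 2934) = 1/(-2943) = -1/2943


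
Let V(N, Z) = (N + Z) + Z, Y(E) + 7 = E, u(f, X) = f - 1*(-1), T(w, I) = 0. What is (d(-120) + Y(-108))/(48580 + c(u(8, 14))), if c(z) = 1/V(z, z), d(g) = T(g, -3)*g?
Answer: -3105/1311661 ≈ -0.0023672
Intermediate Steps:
u(f, X) = 1 + f (u(f, X) = f + 1 = 1 + f)
Y(E) = -7 + E
d(g) = 0 (d(g) = 0*g = 0)
V(N, Z) = N + 2*Z
c(z) = 1/(3*z) (c(z) = 1/(z + 2*z) = 1/(3*z))
(d(-120) + Y(-108))/(48580 + c(u(8, 14))) = (0 + (-7 - 108))/(48580 + 1/(3*(1 + 8))) = (0 - 115)/(48580 + (1/3)/9) = -115/(48580 + (1/3)*(1/9)) = -115/(48580 + 1/27) = -115/1311661/27 = -115*27/1311661 = -3105/1311661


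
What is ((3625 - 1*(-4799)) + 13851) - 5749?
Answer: 16526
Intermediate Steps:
((3625 - 1*(-4799)) + 13851) - 5749 = ((3625 + 4799) + 13851) - 5749 = (8424 + 13851) - 5749 = 22275 - 5749 = 16526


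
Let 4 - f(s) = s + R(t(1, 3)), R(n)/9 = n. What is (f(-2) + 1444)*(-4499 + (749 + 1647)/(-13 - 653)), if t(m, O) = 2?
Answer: -2147090680/333 ≈ -6.4477e+6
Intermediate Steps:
R(n) = 9*n
f(s) = -14 - s (f(s) = 4 - (s + 9*2) = 4 - (s + 18) = 4 - (18 + s) = 4 + (-18 - s) = -14 - s)
(f(-2) + 1444)*(-4499 + (749 + 1647)/(-13 - 653)) = ((-14 - 1*(-2)) + 1444)*(-4499 + (749 + 1647)/(-13 - 653)) = ((-14 + 2) + 1444)*(-4499 + 2396/(-666)) = (-12 + 1444)*(-4499 + 2396*(-1/666)) = 1432*(-4499 - 1198/333) = 1432*(-1499365/333) = -2147090680/333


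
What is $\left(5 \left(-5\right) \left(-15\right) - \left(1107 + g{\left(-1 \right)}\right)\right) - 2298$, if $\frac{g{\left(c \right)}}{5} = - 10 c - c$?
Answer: $-3085$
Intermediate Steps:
$g{\left(c \right)} = - 55 c$ ($g{\left(c \right)} = 5 \left(- 10 c - c\right) = 5 \left(- 11 c\right) = - 55 c$)
$\left(5 \left(-5\right) \left(-15\right) - \left(1107 + g{\left(-1 \right)}\right)\right) - 2298 = \left(5 \left(-5\right) \left(-15\right) - \left(1107 - -55\right)\right) - 2298 = \left(\left(-25\right) \left(-15\right) - 1162\right) - 2298 = \left(375 - 1162\right) - 2298 = -787 - 2298 = -3085$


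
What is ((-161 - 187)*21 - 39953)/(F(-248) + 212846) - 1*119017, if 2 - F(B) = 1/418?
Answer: -10589017349969/88970463 ≈ -1.1902e+5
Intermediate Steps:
F(B) = 835/418 (F(B) = 2 - 1/418 = 835/418)
((-161 - 187)*21 - 39953)/(F(-248) + 212846) - 1*119017 = ((-161 - 187)*21 - 39953)/(835/418 + 212846) - 1*119017 = (-348*21 - 39953)/(88970463/418) - 119017 = (-7308 - 39953)*(418/88970463) - 119017 = -47261*418/88970463 - 119017 = -19755098/88970463 - 119017 = -10589017349969/88970463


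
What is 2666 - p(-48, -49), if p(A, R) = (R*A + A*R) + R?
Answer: -1989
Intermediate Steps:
p(A, R) = R + 2*A*R (p(A, R) = (A*R + A*R) + R = 2*A*R + R = R + 2*A*R)
2666 - p(-48, -49) = 2666 - (-49)*(1 + 2*(-48)) = 2666 - (-49)*(1 - 96) = 2666 - (-49)*(-95) = 2666 - 1*4655 = 2666 - 4655 = -1989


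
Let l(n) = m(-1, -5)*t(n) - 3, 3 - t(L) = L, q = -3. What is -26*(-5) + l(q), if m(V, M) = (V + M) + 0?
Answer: 91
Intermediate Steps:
t(L) = 3 - L
m(V, M) = M + V (m(V, M) = (M + V) + 0 = M + V)
l(n) = -21 + 6*n (l(n) = (-5 - 1)*(3 - n) - 3 = -6*(3 - n) - 3 = (-18 + 6*n) - 3 = -21 + 6*n)
-26*(-5) + l(q) = -26*(-5) + (-21 + 6*(-3)) = 130 + (-21 - 18) = 130 - 39 = 91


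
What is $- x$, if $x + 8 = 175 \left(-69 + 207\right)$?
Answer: $-24142$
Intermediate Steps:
$x = 24142$ ($x = -8 + 175 \left(-69 + 207\right) = -8 + 175 \cdot 138 = -8 + 24150 = 24142$)
$- x = \left(-1\right) 24142 = -24142$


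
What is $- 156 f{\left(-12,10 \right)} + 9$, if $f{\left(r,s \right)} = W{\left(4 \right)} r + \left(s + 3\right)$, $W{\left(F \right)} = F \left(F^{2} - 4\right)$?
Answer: $87837$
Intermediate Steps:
$W{\left(F \right)} = F \left(-4 + F^{2}\right)$
$f{\left(r,s \right)} = 3 + s + 48 r$ ($f{\left(r,s \right)} = 4 \left(-4 + 4^{2}\right) r + \left(s + 3\right) = 4 \left(-4 + 16\right) r + \left(3 + s\right) = 4 \cdot 12 r + \left(3 + s\right) = 48 r + \left(3 + s\right) = 3 + s + 48 r$)
$- 156 f{\left(-12,10 \right)} + 9 = - 156 \left(3 + 10 + 48 \left(-12\right)\right) + 9 = - 156 \left(3 + 10 - 576\right) + 9 = \left(-156\right) \left(-563\right) + 9 = 87828 + 9 = 87837$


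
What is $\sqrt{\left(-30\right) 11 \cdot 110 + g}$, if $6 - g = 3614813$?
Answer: $i \sqrt{3651107} \approx 1910.8 i$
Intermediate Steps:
$g = -3614807$ ($g = 6 - 3614813 = -3614807$)
$\sqrt{\left(-30\right) 11 \cdot 110 + g} = \sqrt{\left(-30\right) 11 \cdot 110 - 3614807} = \sqrt{\left(-330\right) 110 - 3614807} = \sqrt{-36300 - 3614807} = \sqrt{-3651107} = i \sqrt{3651107}$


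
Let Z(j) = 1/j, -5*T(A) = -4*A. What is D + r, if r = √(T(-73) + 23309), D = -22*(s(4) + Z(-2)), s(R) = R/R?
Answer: -11 + 3*√64585/5 ≈ 141.48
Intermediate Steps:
T(A) = 4*A/5 (T(A) = -(-4)*A/5 = 4*A/5)
s(R) = 1
D = -11 (D = -22*(1 + 1/(-2)) = -22*(1 - ½) = -22*½ = -11)
r = 3*√64585/5 (r = √((⅘)*(-73) + 23309) = √(-292/5 + 23309) = √(116253/5) = 3*√64585/5 ≈ 152.48)
D + r = -11 + 3*√64585/5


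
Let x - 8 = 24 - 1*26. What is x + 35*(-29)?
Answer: -1009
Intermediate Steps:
x = 6 (x = 8 + (24 - 1*26) = 8 + (24 - 26) = 8 - 2 = 6)
x + 35*(-29) = 6 + 35*(-29) = 6 - 1015 = -1009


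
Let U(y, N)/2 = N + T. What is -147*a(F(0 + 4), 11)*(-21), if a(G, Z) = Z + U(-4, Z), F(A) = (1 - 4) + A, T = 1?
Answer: 108045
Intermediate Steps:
U(y, N) = 2 + 2*N (U(y, N) = 2*(N + 1) = 2*(1 + N) = 2 + 2*N)
F(A) = -3 + A
a(G, Z) = 2 + 3*Z (a(G, Z) = Z + (2 + 2*Z) = 2 + 3*Z)
-147*a(F(0 + 4), 11)*(-21) = -147*(2 + 3*11)*(-21) = -147*(2 + 33)*(-21) = -147*35*(-21) = -5145*(-21) = 108045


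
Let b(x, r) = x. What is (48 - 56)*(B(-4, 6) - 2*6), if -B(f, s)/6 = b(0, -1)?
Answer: 96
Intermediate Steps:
B(f, s) = 0 (B(f, s) = -6*0 = 0)
(48 - 56)*(B(-4, 6) - 2*6) = (48 - 56)*(0 - 2*6) = -8*(0 - 12) = -8*(-12) = 96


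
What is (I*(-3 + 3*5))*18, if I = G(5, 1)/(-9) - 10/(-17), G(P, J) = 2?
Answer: 1344/17 ≈ 79.059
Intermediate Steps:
I = 56/153 (I = 2/(-9) - 10/(-17) = 2*(-1/9) - 10*(-1/17) = -2/9 + 10/17 = 56/153 ≈ 0.36601)
(I*(-3 + 3*5))*18 = (56*(-3 + 3*5)/153)*18 = (56*(-3 + 15)/153)*18 = ((56/153)*12)*18 = (224/51)*18 = 1344/17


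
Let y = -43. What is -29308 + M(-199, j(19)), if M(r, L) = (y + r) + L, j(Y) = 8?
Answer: -29542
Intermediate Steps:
M(r, L) = -43 + L + r (M(r, L) = (-43 + r) + L = -43 + L + r)
-29308 + M(-199, j(19)) = -29308 + (-43 + 8 - 199) = -29308 - 234 = -29542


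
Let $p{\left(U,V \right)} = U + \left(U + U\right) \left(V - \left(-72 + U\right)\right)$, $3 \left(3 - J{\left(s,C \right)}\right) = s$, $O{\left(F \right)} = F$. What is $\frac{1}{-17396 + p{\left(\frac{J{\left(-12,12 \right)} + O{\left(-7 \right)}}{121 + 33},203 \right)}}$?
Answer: $- \frac{1}{17396} \approx -5.7484 \cdot 10^{-5}$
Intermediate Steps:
$J{\left(s,C \right)} = 3 - \frac{s}{3}$
$p{\left(U,V \right)} = U + 2 U \left(72 + V - U\right)$
$\frac{1}{-17396 + p{\left(\frac{J{\left(-12,12 \right)} + O{\left(-7 \right)}}{121 + 33},203 \right)}} = \frac{1}{-17396 + \frac{\left(3 - -4\right) - 7}{121 + 33} \left(145 - 2 \frac{\left(3 - -4\right) - 7}{121 + 33} + 2 \cdot 203\right)} = \frac{1}{-17396 + \frac{\left(3 + 4\right) - 7}{154} \left(145 - 2 \frac{\left(3 + 4\right) - 7}{154} + 406\right)} = \frac{1}{-17396 + \left(7 - 7\right) \frac{1}{154} \left(145 - 2 \left(7 - 7\right) \frac{1}{154} + 406\right)} = \frac{1}{-17396 + 0 \cdot \frac{1}{154} \left(145 - 2 \cdot 0 \cdot \frac{1}{154} + 406\right)} = \frac{1}{-17396 + 0 \left(145 - 0 + 406\right)} = \frac{1}{-17396 + 0 \left(145 + 0 + 406\right)} = \frac{1}{-17396 + 0 \cdot 551} = \frac{1}{-17396 + 0} = \frac{1}{-17396} = - \frac{1}{17396}$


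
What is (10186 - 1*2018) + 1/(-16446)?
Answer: 134330927/16446 ≈ 8168.0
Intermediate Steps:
(10186 - 1*2018) + 1/(-16446) = (10186 - 2018) - 1/16446 = 8168 - 1/16446 = 134330927/16446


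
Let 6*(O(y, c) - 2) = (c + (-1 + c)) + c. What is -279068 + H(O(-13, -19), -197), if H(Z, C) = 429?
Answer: -278639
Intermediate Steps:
O(y, c) = 11/6 + c/2 (O(y, c) = 2 + ((c + (-1 + c)) + c)/6 = 2 + ((-1 + 2*c) + c)/6 = 2 + (-1 + 3*c)/6 = 2 + (-⅙ + c/2) = 11/6 + c/2)
-279068 + H(O(-13, -19), -197) = -279068 + 429 = -278639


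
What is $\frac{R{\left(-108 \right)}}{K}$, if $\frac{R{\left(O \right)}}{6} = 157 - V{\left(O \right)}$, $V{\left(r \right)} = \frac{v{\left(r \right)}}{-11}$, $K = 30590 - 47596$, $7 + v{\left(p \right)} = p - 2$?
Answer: $- \frac{4830}{93533} \approx -0.05164$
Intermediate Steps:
$v{\left(p \right)} = -9 + p$ ($v{\left(p \right)} = -7 + \left(p - 2\right) = -7 + \left(-2 + p\right) = -9 + p$)
$K = -17006$ ($K = 30590 - 47596 = -17006$)
$V{\left(r \right)} = \frac{9}{11} - \frac{r}{11}$ ($V{\left(r \right)} = \frac{-9 + r}{-11} = \left(-9 + r\right) \left(- \frac{1}{11}\right) = \frac{9}{11} - \frac{r}{11}$)
$R{\left(O \right)} = \frac{10308}{11} + \frac{6 O}{11}$ ($R{\left(O \right)} = 6 \left(157 - \left(\frac{9}{11} - \frac{O}{11}\right)\right) = 6 \left(157 + \left(- \frac{9}{11} + \frac{O}{11}\right)\right) = 6 \left(\frac{1718}{11} + \frac{O}{11}\right) = \frac{10308}{11} + \frac{6 O}{11}$)
$\frac{R{\left(-108 \right)}}{K} = \frac{\frac{10308}{11} + \frac{6}{11} \left(-108\right)}{-17006} = \left(\frac{10308}{11} - \frac{648}{11}\right) \left(- \frac{1}{17006}\right) = \frac{9660}{11} \left(- \frac{1}{17006}\right) = - \frac{4830}{93533}$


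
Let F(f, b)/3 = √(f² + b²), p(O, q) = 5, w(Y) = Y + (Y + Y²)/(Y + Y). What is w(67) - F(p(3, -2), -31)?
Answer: 101 - 3*√986 ≈ 6.7981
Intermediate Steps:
w(Y) = Y + (Y + Y²)/(2*Y) (w(Y) = Y + (Y + Y²)/((2*Y)) = Y + (Y + Y²)*(1/(2*Y)) = Y + (Y + Y²)/(2*Y))
F(f, b) = 3*√(b² + f²) (F(f, b) = 3*√(f² + b²) = 3*√(b² + f²))
w(67) - F(p(3, -2), -31) = (½ + (3/2)*67) - 3*√((-31)² + 5²) = (½ + 201/2) - 3*√(961 + 25) = 101 - 3*√986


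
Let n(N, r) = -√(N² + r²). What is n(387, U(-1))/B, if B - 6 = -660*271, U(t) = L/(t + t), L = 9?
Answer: 3*√7397/119236 ≈ 0.0021639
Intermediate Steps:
U(t) = 9/(2*t) (U(t) = 9/(t + t) = 9/(2*t))
B = -178854 (B = 6 - 660*271 = 6 - 178860 = -178854)
n(387, U(-1))/B = -√(387² + ((9/2)/(-1))²)/(-178854) = -√(149769 + ((9/2)*(-1))²)*(-1/178854) = -√(149769 + (-9/2)²)*(-1/178854) = -√(149769 + 81/4)*(-1/178854) = -√(599157/4)*(-1/178854) = -9*√7397/2*(-1/178854) = 3*√7397/119236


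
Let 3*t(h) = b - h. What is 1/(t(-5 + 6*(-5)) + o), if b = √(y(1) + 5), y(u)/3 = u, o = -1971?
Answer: -8817/17275438 - 3*√2/17275438 ≈ -0.00051062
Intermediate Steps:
y(u) = 3*u
b = 2*√2 (b = √(3*1 + 5) = √(3 + 5) = √8 = 2*√2 ≈ 2.8284)
t(h) = -h/3 + 2*√2/3 (t(h) = (2*√2 - h)/3 = (-h + 2*√2)/3 = -h/3 + 2*√2/3)
1/(t(-5 + 6*(-5)) + o) = 1/((-(-5 + 6*(-5))/3 + 2*√2/3) - 1971) = 1/((-(-5 - 30)/3 + 2*√2/3) - 1971) = 1/((-⅓*(-35) + 2*√2/3) - 1971) = 1/((35/3 + 2*√2/3) - 1971) = 1/(-5878/3 + 2*√2/3)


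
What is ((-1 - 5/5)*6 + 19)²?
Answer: 49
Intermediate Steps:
((-1 - 5/5)*6 + 19)² = ((-1 - 5*⅕)*6 + 19)² = ((-1 - 1)*6 + 19)² = (-2*6 + 19)² = (-12 + 19)² = 7² = 49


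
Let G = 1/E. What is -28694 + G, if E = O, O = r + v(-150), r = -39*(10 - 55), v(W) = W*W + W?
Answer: -691668869/24105 ≈ -28694.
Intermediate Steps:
v(W) = W + W² (v(W) = W² + W = W + W²)
r = 1755 (r = -39*(-45) = 1755)
O = 24105 (O = 1755 - 150*(1 - 150) = 1755 - 150*(-149) = 1755 + 22350 = 24105)
E = 24105
G = 1/24105 ≈ 4.1485e-5
-28694 + G = -28694 + 1/24105 = -691668869/24105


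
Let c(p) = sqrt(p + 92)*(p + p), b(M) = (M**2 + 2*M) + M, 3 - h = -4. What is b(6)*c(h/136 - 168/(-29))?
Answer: 622377*sqrt(380496414)/1944392 ≈ 6243.7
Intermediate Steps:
h = 7 (h = 3 - 1*(-4) = 3 + 4 = 7)
b(M) = M**2 + 3*M
c(p) = 2*p*sqrt(92 + p) (c(p) = sqrt(92 + p)*(2*p) = 2*p*sqrt(92 + p))
b(6)*c(h/136 - 168/(-29)) = (6*(3 + 6))*(2*(7/136 - 168/(-29))*sqrt(92 + (7/136 - 168/(-29)))) = (6*9)*(2*(7*(1/136) - 168*(-1/29))*sqrt(92 + (7*(1/136) - 168*(-1/29)))) = 54*(2*(7/136 + 168/29)*sqrt(92 + (7/136 + 168/29))) = 54*(2*(23051/3944)*sqrt(92 + 23051/3944)) = 54*(2*(23051/3944)*sqrt(385899/3944)) = 54*(2*(23051/3944)*(sqrt(380496414)/1972)) = 54*(23051*sqrt(380496414)/3888784) = 622377*sqrt(380496414)/1944392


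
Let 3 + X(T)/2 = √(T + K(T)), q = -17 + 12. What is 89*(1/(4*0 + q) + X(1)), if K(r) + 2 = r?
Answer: -2759/5 ≈ -551.80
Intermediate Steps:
K(r) = -2 + r
q = -5
X(T) = -6 + 2*√(-2 + 2*T) (X(T) = -6 + 2*√(T + (-2 + T)) = -6 + 2*√(-2 + 2*T))
89*(1/(4*0 + q) + X(1)) = 89*(1/(4*0 - 5) + (-6 + 2*√(-2 + 2*1))) = 89*(1/(0 - 5) + (-6 + 2*√(-2 + 2))) = 89*(1/(-5) + (-6 + 2*√0)) = 89*(-⅕ + (-6 + 2*0)) = 89*(-⅕ + (-6 + 0)) = 89*(-⅕ - 6) = 89*(-31/5) = -2759/5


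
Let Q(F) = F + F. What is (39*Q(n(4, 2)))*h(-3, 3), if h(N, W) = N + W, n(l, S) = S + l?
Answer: 0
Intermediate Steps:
Q(F) = 2*F
(39*Q(n(4, 2)))*h(-3, 3) = (39*(2*(2 + 4)))*(-3 + 3) = (39*(2*6))*0 = (39*12)*0 = 468*0 = 0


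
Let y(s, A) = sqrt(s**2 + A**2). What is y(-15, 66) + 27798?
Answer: 27798 + 3*sqrt(509) ≈ 27866.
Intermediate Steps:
y(s, A) = sqrt(A**2 + s**2)
y(-15, 66) + 27798 = sqrt(66**2 + (-15)**2) + 27798 = sqrt(4356 + 225) + 27798 = sqrt(4581) + 27798 = 3*sqrt(509) + 27798 = 27798 + 3*sqrt(509)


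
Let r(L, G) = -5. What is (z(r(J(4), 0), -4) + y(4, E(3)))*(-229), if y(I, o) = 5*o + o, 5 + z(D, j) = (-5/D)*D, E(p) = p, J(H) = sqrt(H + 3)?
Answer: -1832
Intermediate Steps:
J(H) = sqrt(3 + H)
z(D, j) = -10 (z(D, j) = -5 + (-5/D)*D = -5 - 5 = -10)
y(I, o) = 6*o
(z(r(J(4), 0), -4) + y(4, E(3)))*(-229) = (-10 + 6*3)*(-229) = (-10 + 18)*(-229) = 8*(-229) = -1832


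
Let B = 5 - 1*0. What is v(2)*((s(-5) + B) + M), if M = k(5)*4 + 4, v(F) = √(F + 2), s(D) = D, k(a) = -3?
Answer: -16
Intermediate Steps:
v(F) = √(2 + F)
B = 5 (B = 5 + 0 = 5)
M = -8 (M = -3*4 + 4 = -12 + 4 = -8)
v(2)*((s(-5) + B) + M) = √(2 + 2)*((-5 + 5) - 8) = √4*(0 - 8) = 2*(-8) = -16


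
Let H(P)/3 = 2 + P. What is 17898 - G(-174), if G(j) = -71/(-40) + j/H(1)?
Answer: 2149867/120 ≈ 17916.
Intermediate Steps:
H(P) = 6 + 3*P (H(P) = 3*(2 + P) = 6 + 3*P)
G(j) = 71/40 + j/9 (G(j) = -71/(-40) + j/(6 + 3*1) = -71*(-1/40) + j/(6 + 3) = 71/40 + j/9)
17898 - G(-174) = 17898 - (71/40 + (⅑)*(-174)) = 17898 - (71/40 - 58/3) = 17898 - 1*(-2107/120) = 17898 + 2107/120 = 2149867/120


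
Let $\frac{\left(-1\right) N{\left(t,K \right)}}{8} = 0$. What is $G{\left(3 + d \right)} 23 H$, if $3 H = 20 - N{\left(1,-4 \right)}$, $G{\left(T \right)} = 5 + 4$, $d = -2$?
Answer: $1380$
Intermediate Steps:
$N{\left(t,K \right)} = 0$ ($N{\left(t,K \right)} = \left(-8\right) 0 = 0$)
$G{\left(T \right)} = 9$
$H = \frac{20}{3}$ ($H = \frac{20 - 0}{3} = \frac{20 + 0}{3} = \frac{1}{3} \cdot 20 = \frac{20}{3} \approx 6.6667$)
$G{\left(3 + d \right)} 23 H = 9 \cdot 23 \cdot \frac{20}{3} = 207 \cdot \frac{20}{3} = 1380$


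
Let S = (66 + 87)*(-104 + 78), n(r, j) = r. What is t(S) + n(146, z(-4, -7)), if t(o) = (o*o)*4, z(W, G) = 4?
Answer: 63298082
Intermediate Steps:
S = -3978 (S = 153*(-26) = -3978)
t(o) = 4*o² (t(o) = o²*4 = 4*o²)
t(S) + n(146, z(-4, -7)) = 4*(-3978)² + 146 = 4*15824484 + 146 = 63297936 + 146 = 63298082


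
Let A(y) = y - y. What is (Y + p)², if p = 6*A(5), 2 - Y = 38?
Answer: 1296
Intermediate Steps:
Y = -36 (Y = 2 - 1*38 = 2 - 38 = -36)
A(y) = 0
p = 0 (p = 6*0 = 0)
(Y + p)² = (-36 + 0)² = (-36)² = 1296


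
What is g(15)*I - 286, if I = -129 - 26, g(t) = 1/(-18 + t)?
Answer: -703/3 ≈ -234.33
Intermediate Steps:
I = -155
g(15)*I - 286 = -155/(-18 + 15) - 286 = -155/(-3) - 286 = -⅓*(-155) - 286 = 155/3 - 286 = -703/3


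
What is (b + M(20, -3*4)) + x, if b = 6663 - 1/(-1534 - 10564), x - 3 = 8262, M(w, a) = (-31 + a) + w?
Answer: 180320691/12098 ≈ 14905.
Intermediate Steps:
M(w, a) = -31 + a + w
x = 8265 (x = 3 + 8262 = 8265)
b = 80608975/12098 (b = 6663 - 1/(-12098) = 6663 - 1*(-1/12098) = 6663 + 1/12098 = 80608975/12098 ≈ 6663.0)
(b + M(20, -3*4)) + x = (80608975/12098 + (-31 - 3*4 + 20)) + 8265 = (80608975/12098 + (-31 - 12 + 20)) + 8265 = (80608975/12098 - 23) + 8265 = 80330721/12098 + 8265 = 180320691/12098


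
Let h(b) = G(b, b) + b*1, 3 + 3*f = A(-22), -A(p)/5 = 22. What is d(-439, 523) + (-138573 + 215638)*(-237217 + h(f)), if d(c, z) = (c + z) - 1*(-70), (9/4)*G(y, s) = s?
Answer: -493703663162/27 ≈ -1.8285e+10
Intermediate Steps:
A(p) = -110 (A(p) = -5*22 = -110)
G(y, s) = 4*s/9
d(c, z) = 70 + c + z (d(c, z) = (c + z) + 70 = 70 + c + z)
f = -113/3 (f = -1 + (⅓)*(-110) = -1 - 110/3 = -113/3 ≈ -37.667)
h(b) = 13*b/9 (h(b) = 4*b/9 + b*1 = 4*b/9 + b = 13*b/9)
d(-439, 523) + (-138573 + 215638)*(-237217 + h(f)) = (70 - 439 + 523) + (-138573 + 215638)*(-237217 + (13/9)*(-113/3)) = 154 + 77065*(-237217 - 1469/27) = 154 + 77065*(-6406328/27) = 154 - 493703667320/27 = -493703663162/27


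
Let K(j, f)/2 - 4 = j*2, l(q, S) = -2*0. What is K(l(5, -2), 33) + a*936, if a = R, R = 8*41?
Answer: 307016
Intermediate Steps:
l(q, S) = 0
K(j, f) = 8 + 4*j (K(j, f) = 8 + 2*(j*2) = 8 + 2*(2*j) = 8 + 4*j)
R = 328
a = 328
K(l(5, -2), 33) + a*936 = (8 + 4*0) + 328*936 = (8 + 0) + 307008 = 8 + 307008 = 307016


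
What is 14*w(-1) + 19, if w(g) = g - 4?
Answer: -51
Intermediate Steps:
w(g) = -4 + g
14*w(-1) + 19 = 14*(-4 - 1) + 19 = 14*(-5) + 19 = -70 + 19 = -51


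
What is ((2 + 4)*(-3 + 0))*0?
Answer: 0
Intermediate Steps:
((2 + 4)*(-3 + 0))*0 = (6*(-3))*0 = -18*0 = 0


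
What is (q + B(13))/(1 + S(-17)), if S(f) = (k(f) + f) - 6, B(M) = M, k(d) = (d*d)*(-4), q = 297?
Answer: -5/19 ≈ -0.26316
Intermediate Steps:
k(d) = -4*d² (k(d) = d²*(-4) = -4*d²)
S(f) = -6 + f - 4*f² (S(f) = (-4*f² + f) - 6 = (f - 4*f²) - 6 = -6 + f - 4*f²)
(q + B(13))/(1 + S(-17)) = (297 + 13)/(1 + (-6 - 17 - 4*(-17)²)) = 310/(1 + (-6 - 17 - 4*289)) = 310/(1 + (-6 - 17 - 1156)) = 310/(1 - 1179) = 310/(-1178) = 310*(-1/1178) = -5/19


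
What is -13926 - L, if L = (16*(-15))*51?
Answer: -1686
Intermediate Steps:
L = -12240 (L = -240*51 = -12240)
-13926 - L = -13926 - 1*(-12240) = -13926 + 12240 = -1686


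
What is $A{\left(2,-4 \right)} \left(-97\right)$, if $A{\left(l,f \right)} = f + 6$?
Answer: $-194$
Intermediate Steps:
$A{\left(l,f \right)} = 6 + f$
$A{\left(2,-4 \right)} \left(-97\right) = \left(6 - 4\right) \left(-97\right) = 2 \left(-97\right) = -194$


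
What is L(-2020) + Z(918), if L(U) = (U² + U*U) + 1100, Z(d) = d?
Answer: 8162818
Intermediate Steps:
L(U) = 1100 + 2*U² (L(U) = (U² + U²) + 1100 = 2*U² + 1100 = 1100 + 2*U²)
L(-2020) + Z(918) = (1100 + 2*(-2020)²) + 918 = (1100 + 2*4080400) + 918 = (1100 + 8160800) + 918 = 8161900 + 918 = 8162818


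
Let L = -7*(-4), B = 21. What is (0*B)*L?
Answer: 0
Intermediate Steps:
L = 28
(0*B)*L = (0*21)*28 = 0*28 = 0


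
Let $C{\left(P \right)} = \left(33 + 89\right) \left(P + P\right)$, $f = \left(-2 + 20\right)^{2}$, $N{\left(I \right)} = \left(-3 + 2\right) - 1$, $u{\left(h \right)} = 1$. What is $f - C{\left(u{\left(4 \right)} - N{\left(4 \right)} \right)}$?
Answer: $-408$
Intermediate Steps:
$N{\left(I \right)} = -2$ ($N{\left(I \right)} = -1 - 1 = -2$)
$f = 324$ ($f = 18^{2} = 324$)
$C{\left(P \right)} = 244 P$ ($C{\left(P \right)} = 122 \cdot 2 P = 244 P$)
$f - C{\left(u{\left(4 \right)} - N{\left(4 \right)} \right)} = 324 - 244 \left(1 - -2\right) = 324 - 244 \left(1 + 2\right) = 324 - 244 \cdot 3 = 324 - 732 = -408$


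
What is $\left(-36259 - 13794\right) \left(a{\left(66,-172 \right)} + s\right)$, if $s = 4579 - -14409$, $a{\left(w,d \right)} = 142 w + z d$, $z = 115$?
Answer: $-429454740$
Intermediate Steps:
$a{\left(w,d \right)} = 115 d + 142 w$ ($a{\left(w,d \right)} = 142 w + 115 d = 115 d + 142 w$)
$s = 18988$ ($s = 4579 + 14409 = 18988$)
$\left(-36259 - 13794\right) \left(a{\left(66,-172 \right)} + s\right) = \left(-36259 - 13794\right) \left(\left(115 \left(-172\right) + 142 \cdot 66\right) + 18988\right) = - 50053 \left(\left(-19780 + 9372\right) + 18988\right) = - 50053 \left(-10408 + 18988\right) = \left(-50053\right) 8580 = -429454740$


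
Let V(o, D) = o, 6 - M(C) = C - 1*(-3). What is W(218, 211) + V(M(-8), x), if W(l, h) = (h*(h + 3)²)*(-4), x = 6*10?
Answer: -38651813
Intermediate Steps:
M(C) = 3 - C (M(C) = 6 - (C - 1*(-3)) = 6 - (C + 3) = 6 - (3 + C) = 6 + (-3 - C) = 3 - C)
x = 60
W(l, h) = -4*h*(3 + h)² (W(l, h) = (h*(3 + h)²)*(-4) = -4*h*(3 + h)²)
W(218, 211) + V(M(-8), x) = -4*211*(3 + 211)² + (3 - 1*(-8)) = -4*211*214² + (3 + 8) = -4*211*45796 + 11 = -38651824 + 11 = -38651813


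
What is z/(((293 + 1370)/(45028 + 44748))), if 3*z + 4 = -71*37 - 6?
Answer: -78913104/1663 ≈ -47452.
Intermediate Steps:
z = -879 (z = -4/3 + (-71*37 - 6)/3 = -4/3 + (-2627 - 6)/3 = -4/3 + (⅓)*(-2633) = -4/3 - 2633/3 = -879)
z/(((293 + 1370)/(45028 + 44748))) = -879*(45028 + 44748)/(293 + 1370) = -879/(1663/89776) = -879/(1663*(1/89776)) = -879/1663/89776 = -879*89776/1663 = -78913104/1663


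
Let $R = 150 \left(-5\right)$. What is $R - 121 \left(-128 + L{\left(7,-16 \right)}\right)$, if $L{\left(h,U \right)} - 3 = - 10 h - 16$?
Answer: $24781$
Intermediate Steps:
$L{\left(h,U \right)} = -13 - 10 h$ ($L{\left(h,U \right)} = 3 - \left(16 + 10 h\right) = -13 - 10 h$)
$R = -750$
$R - 121 \left(-128 + L{\left(7,-16 \right)}\right) = -750 - 121 \left(-128 - 83\right) = -750 - 121 \left(-211\right) = -750 - -25531 = -750 + 25531 = 24781$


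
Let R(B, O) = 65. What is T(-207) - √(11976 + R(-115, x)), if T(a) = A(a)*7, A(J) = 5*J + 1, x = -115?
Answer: -7238 - √12041 ≈ -7347.7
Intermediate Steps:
A(J) = 1 + 5*J
T(a) = 7 + 35*a (T(a) = (1 + 5*a)*7 = 7 + 35*a)
T(-207) - √(11976 + R(-115, x)) = (7 + 35*(-207)) - √(11976 + 65) = (7 - 7245) - √12041 = -7238 - √12041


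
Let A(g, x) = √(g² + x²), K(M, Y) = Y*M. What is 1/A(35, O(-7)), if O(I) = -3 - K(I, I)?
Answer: √3929/3929 ≈ 0.015954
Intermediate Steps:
K(M, Y) = M*Y
O(I) = -3 - I² (O(I) = -3 - I*I = -3 - I²)
1/A(35, O(-7)) = 1/(√(35² + (-3 - 1*(-7)²)²)) = 1/(√(1225 + (-3 - 1*49)²)) = 1/(√(1225 + (-3 - 49)²)) = 1/(√(1225 + (-52)²)) = 1/(√(1225 + 2704)) = 1/(√3929) = √3929/3929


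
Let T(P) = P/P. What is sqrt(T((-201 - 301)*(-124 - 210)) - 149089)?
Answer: 4*I*sqrt(9318) ≈ 386.12*I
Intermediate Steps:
T(P) = 1
sqrt(T((-201 - 301)*(-124 - 210)) - 149089) = sqrt(1 - 149089) = sqrt(-149088) = 4*I*sqrt(9318)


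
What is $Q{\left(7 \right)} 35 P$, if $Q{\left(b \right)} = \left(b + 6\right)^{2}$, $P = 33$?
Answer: $195195$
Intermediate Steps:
$Q{\left(b \right)} = \left(6 + b\right)^{2}$
$Q{\left(7 \right)} 35 P = \left(6 + 7\right)^{2} \cdot 35 \cdot 33 = 13^{2} \cdot 35 \cdot 33 = 169 \cdot 35 \cdot 33 = 5915 \cdot 33 = 195195$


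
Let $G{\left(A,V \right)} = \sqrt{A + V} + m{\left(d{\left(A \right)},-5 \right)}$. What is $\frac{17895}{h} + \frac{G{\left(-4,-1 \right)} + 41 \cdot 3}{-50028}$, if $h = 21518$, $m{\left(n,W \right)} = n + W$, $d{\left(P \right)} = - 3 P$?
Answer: $\frac{111556715}{134562813} - \frac{i \sqrt{5}}{50028} \approx 0.82903 - 4.4696 \cdot 10^{-5} i$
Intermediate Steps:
$m{\left(n,W \right)} = W + n$
$G{\left(A,V \right)} = -5 + \sqrt{A + V} - 3 A$ ($G{\left(A,V \right)} = \sqrt{A + V} - \left(5 + 3 A\right) = -5 + \sqrt{A + V} - 3 A$)
$\frac{17895}{h} + \frac{G{\left(-4,-1 \right)} + 41 \cdot 3}{-50028} = \frac{17895}{21518} + \frac{\left(-5 + \sqrt{-4 - 1} - -12\right) + 41 \cdot 3}{-50028} = 17895 \cdot \frac{1}{21518} + \left(\left(-5 + \sqrt{-5} + 12\right) + 123\right) \left(- \frac{1}{50028}\right) = \frac{17895}{21518} + \left(\left(-5 + i \sqrt{5} + 12\right) + 123\right) \left(- \frac{1}{50028}\right) = \frac{17895}{21518} + \left(\left(7 + i \sqrt{5}\right) + 123\right) \left(- \frac{1}{50028}\right) = \frac{17895}{21518} + \left(130 + i \sqrt{5}\right) \left(- \frac{1}{50028}\right) = \frac{17895}{21518} - \left(\frac{65}{25014} + \frac{i \sqrt{5}}{50028}\right) = \frac{111556715}{134562813} - \frac{i \sqrt{5}}{50028}$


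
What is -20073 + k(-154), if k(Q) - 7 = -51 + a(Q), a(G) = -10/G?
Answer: -1549004/77 ≈ -20117.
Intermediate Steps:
k(Q) = -44 - 10/Q (k(Q) = 7 + (-51 - 10/Q) = -44 - 10/Q)
-20073 + k(-154) = -20073 + (-44 - 10/(-154)) = -20073 + (-44 - 10*(-1/154)) = -20073 + (-44 + 5/77) = -20073 - 3383/77 = -1549004/77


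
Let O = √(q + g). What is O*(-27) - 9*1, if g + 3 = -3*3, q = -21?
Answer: -9 - 27*I*√33 ≈ -9.0 - 155.1*I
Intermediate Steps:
g = -12 (g = -3 - 3*3 = -3 - 9 = -12)
O = I*√33 (O = √(-21 - 12) = √(-33) = I*√33 ≈ 5.7446*I)
O*(-27) - 9*1 = (I*√33)*(-27) - 9*1 = -27*I*√33 - 9 = -9 - 27*I*√33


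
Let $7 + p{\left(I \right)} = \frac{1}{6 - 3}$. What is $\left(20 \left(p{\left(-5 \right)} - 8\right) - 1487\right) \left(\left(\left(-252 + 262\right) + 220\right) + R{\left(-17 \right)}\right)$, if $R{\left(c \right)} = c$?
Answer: $-379211$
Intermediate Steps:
$p{\left(I \right)} = - \frac{20}{3}$ ($p{\left(I \right)} = -7 + \frac{1}{6 - 3} = -7 + \frac{1}{3} = - \frac{20}{3}$)
$\left(20 \left(p{\left(-5 \right)} - 8\right) - 1487\right) \left(\left(\left(-252 + 262\right) + 220\right) + R{\left(-17 \right)}\right) = \left(20 \left(- \frac{20}{3} - 8\right) - 1487\right) \left(\left(\left(-252 + 262\right) + 220\right) - 17\right) = \left(20 \left(- \frac{44}{3}\right) - 1487\right) \left(\left(10 + 220\right) - 17\right) = \left(- \frac{880}{3} - 1487\right) \left(230 - 17\right) = \left(- \frac{5341}{3}\right) 213 = -379211$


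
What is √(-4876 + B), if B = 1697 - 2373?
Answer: 4*I*√347 ≈ 74.512*I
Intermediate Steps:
B = -676
√(-4876 + B) = √(-4876 - 676) = √(-5552) = 4*I*√347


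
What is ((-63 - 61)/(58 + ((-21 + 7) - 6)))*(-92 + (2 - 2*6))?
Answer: 6324/19 ≈ 332.84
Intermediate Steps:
((-63 - 61)/(58 + ((-21 + 7) - 6)))*(-92 + (2 - 2*6)) = (-124/(58 + (-14 - 6)))*(-92 + (2 - 12)) = (-124/(58 - 20))*(-92 - 10) = -124/38*(-102) = -124*1/38*(-102) = -62/19*(-102) = 6324/19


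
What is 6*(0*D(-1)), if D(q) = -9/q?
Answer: 0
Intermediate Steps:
6*(0*D(-1)) = 6*(0*(-9/(-1))) = 6*(0*(-9*(-1))) = 6*(0*9) = 6*0 = 0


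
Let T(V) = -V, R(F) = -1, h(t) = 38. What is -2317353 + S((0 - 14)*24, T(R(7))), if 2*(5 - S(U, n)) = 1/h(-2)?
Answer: -176118449/76 ≈ -2.3173e+6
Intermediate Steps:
S(U, n) = 379/76 (S(U, n) = 5 - ½/38 = 5 - ½*1/38 = 5 - 1/76 = 379/76)
-2317353 + S((0 - 14)*24, T(R(7))) = -2317353 + 379/76 = -176118449/76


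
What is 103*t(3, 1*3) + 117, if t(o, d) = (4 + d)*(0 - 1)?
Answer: -604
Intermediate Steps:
t(o, d) = -4 - d (t(o, d) = (4 + d)*(-1) = -4 - d)
103*t(3, 1*3) + 117 = 103*(-4 - 3) + 117 = 103*(-7) + 117 = -721 + 117 = -604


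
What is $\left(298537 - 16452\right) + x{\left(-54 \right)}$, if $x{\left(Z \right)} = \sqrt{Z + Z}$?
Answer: $282085 + 6 i \sqrt{3} \approx 2.8209 \cdot 10^{5} + 10.392 i$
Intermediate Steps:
$x{\left(Z \right)} = \sqrt{2} \sqrt{Z}$ ($x{\left(Z \right)} = \sqrt{2 Z} = \sqrt{2} \sqrt{Z}$)
$\left(298537 - 16452\right) + x{\left(-54 \right)} = \left(298537 - 16452\right) + \sqrt{2} \sqrt{-54} = 282085 + \sqrt{2} \cdot 3 i \sqrt{6} = 282085 + 6 i \sqrt{3}$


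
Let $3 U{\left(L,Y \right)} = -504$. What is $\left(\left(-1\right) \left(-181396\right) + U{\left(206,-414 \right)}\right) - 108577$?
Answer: $72651$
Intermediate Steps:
$U{\left(L,Y \right)} = -168$ ($U{\left(L,Y \right)} = \frac{1}{3} \left(-504\right) = -168$)
$\left(\left(-1\right) \left(-181396\right) + U{\left(206,-414 \right)}\right) - 108577 = \left(\left(-1\right) \left(-181396\right) - 168\right) - 108577 = \left(181396 - 168\right) - 108577 = 181228 - 108577 = 72651$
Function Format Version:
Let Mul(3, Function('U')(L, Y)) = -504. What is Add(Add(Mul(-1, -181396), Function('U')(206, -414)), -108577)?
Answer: 72651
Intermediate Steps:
Function('U')(L, Y) = -168 (Function('U')(L, Y) = Mul(Rational(1, 3), -504) = -168)
Add(Add(Mul(-1, -181396), Function('U')(206, -414)), -108577) = Add(Add(Mul(-1, -181396), -168), -108577) = Add(Add(181396, -168), -108577) = Add(181228, -108577) = 72651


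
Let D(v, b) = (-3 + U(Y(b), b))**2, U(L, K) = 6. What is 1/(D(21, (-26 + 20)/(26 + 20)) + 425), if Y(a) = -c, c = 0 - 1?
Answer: 1/434 ≈ 0.0023041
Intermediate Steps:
c = -1
Y(a) = 1 (Y(a) = -1*(-1) = 1)
D(v, b) = 9 (D(v, b) = (-3 + 6)**2 = 3**2 = 9)
1/(D(21, (-26 + 20)/(26 + 20)) + 425) = 1/(9 + 425) = 1/434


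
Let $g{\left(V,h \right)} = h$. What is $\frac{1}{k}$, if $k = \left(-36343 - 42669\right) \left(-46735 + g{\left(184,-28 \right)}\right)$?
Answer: $\frac{1}{3694838156} \approx 2.7065 \cdot 10^{-10}$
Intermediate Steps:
$k = 3694838156$ ($k = \left(-36343 - 42669\right) \left(-46735 - 28\right) = \left(-79012\right) \left(-46763\right) = 3694838156$)
$\frac{1}{k} = \frac{1}{3694838156}$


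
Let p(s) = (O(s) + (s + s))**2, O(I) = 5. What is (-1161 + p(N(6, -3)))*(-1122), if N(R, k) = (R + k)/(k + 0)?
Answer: 1292544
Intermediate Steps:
N(R, k) = (R + k)/k
p(s) = (5 + 2*s)**2 (p(s) = (5 + (s + s))**2 = (5 + 2*s)**2)
(-1161 + p(N(6, -3)))*(-1122) = (-1161 + (5 + 2*((6 - 3)/(-3)))**2)*(-1122) = (-1161 + (5 + 2*(-1/3*3))**2)*(-1122) = (-1161 + (5 + 2*(-1))**2)*(-1122) = (-1161 + (5 - 2)**2)*(-1122) = (-1161 + 3**2)*(-1122) = (-1161 + 9)*(-1122) = -1152*(-1122) = 1292544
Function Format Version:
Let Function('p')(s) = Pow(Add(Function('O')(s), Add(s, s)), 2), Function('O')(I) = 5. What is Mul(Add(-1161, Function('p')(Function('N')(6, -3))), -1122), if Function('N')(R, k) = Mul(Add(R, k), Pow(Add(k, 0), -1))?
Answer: 1292544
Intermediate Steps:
Function('N')(R, k) = Mul(Pow(k, -1), Add(R, k)) (Function('N')(R, k) = Mul(Add(R, k), Pow(k, -1)) = Mul(Pow(k, -1), Add(R, k)))
Function('p')(s) = Pow(Add(5, Mul(2, s)), 2) (Function('p')(s) = Pow(Add(5, Add(s, s)), 2) = Pow(Add(5, Mul(2, s)), 2))
Mul(Add(-1161, Function('p')(Function('N')(6, -3))), -1122) = Mul(Add(-1161, Pow(Add(5, Mul(2, Mul(Pow(-3, -1), Add(6, -3)))), 2)), -1122) = Mul(Add(-1161, Pow(Add(5, Mul(2, Mul(Rational(-1, 3), 3))), 2)), -1122) = Mul(Add(-1161, Pow(Add(5, Mul(2, -1)), 2)), -1122) = Mul(Add(-1161, Pow(Add(5, -2), 2)), -1122) = Mul(Add(-1161, Pow(3, 2)), -1122) = Mul(Add(-1161, 9), -1122) = Mul(-1152, -1122) = 1292544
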